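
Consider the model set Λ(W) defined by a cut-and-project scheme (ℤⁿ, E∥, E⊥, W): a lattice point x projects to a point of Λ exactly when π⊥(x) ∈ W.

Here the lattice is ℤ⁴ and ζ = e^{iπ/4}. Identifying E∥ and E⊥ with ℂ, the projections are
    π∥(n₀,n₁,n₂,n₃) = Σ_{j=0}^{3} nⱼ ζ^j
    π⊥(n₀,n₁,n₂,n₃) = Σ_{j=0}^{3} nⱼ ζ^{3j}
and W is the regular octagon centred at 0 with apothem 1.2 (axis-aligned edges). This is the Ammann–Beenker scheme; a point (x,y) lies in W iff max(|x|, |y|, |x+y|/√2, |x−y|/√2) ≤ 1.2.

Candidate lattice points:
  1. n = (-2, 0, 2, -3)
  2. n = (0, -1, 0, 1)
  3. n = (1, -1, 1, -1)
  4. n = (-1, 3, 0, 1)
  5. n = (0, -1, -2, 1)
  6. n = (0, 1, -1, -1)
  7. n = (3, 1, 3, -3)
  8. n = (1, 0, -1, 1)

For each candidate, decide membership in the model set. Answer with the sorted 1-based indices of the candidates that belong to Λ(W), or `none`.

Internal map: ζ^{3j} for j=0..3 gives (1,0), (−√2/2,√2/2), (0,−1), (√2/2,√2/2).
#1 (-2, 0, 2, -3): internal (-4.121320, -4.121320); octagon support 5.828427 vs apothem 1.2 → ∉ W
#2 (0, -1, 0, 1): internal (1.414214, 0.000000); octagon support 1.414214 vs apothem 1.2 → ∉ W
#3 (1, -1, 1, -1): internal (1.000000, -2.414214); octagon support 2.414214 vs apothem 1.2 → ∉ W
#4 (-1, 3, 0, 1): internal (-2.414214, 2.828427); octagon support 3.707107 vs apothem 1.2 → ∉ W
#5 (0, -1, -2, 1): internal (1.414214, 2.000000); octagon support 2.414214 vs apothem 1.2 → ∉ W
#6 (0, 1, -1, -1): internal (-1.414214, 1.000000); octagon support 1.707107 vs apothem 1.2 → ∉ W
#7 (3, 1, 3, -3): internal (0.171573, -4.414214); octagon support 4.414214 vs apothem 1.2 → ∉ W
#8 (1, 0, -1, 1): internal (1.707107, 1.707107); octagon support 2.414214 vs apothem 1.2 → ∉ W

none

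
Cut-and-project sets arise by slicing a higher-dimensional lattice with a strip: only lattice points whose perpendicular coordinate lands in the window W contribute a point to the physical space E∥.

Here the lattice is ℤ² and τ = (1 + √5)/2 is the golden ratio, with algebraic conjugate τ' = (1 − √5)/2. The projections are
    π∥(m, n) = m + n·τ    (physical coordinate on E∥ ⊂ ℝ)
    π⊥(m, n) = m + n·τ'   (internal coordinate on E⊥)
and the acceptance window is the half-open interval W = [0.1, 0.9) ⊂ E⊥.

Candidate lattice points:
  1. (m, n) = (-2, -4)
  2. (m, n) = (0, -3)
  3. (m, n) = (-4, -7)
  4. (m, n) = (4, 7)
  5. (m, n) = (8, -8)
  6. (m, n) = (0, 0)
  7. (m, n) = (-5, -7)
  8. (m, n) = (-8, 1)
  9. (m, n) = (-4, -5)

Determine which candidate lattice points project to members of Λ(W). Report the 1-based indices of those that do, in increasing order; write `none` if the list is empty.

Compute τ' = (1−√5)/2 = -0.6180, so π⊥(m,n) = m -0.6180·n.
candidate 1: (m,n)=(-2,-4) → π∥ = -2-4·τ ≈ -8.4721, π⊥ = -2-4·τ' ≈ 0.4721 ∈ [0.1, 0.9) ⇒ IN Λ
candidate 2: (m,n)=(0,-3) → π∥ = 0-3·τ ≈ -4.8541, π⊥ = 0-3·τ' ≈ 1.8541 ∉ [0.1, 0.9) ⇒ out
candidate 3: (m,n)=(-4,-7) → π∥ = -4-7·τ ≈ -15.3262, π⊥ = -4-7·τ' ≈ 0.3262 ∈ [0.1, 0.9) ⇒ IN Λ
candidate 4: (m,n)=(4,7) → π∥ = 4+7·τ ≈ 15.3262, π⊥ = 4+7·τ' ≈ -0.3262 ∉ [0.1, 0.9) ⇒ out
candidate 5: (m,n)=(8,-8) → π∥ = 8-8·τ ≈ -4.9443, π⊥ = 8-8·τ' ≈ 12.9443 ∉ [0.1, 0.9) ⇒ out
candidate 6: (m,n)=(0,0) → π∥ = 0+0·τ ≈ 0.0000, π⊥ = 0+0·τ' ≈ 0.0000 ∉ [0.1, 0.9) ⇒ out
candidate 7: (m,n)=(-5,-7) → π∥ = -5-7·τ ≈ -16.3262, π⊥ = -5-7·τ' ≈ -0.6738 ∉ [0.1, 0.9) ⇒ out
candidate 8: (m,n)=(-8,1) → π∥ = -8+1·τ ≈ -6.3820, π⊥ = -8+1·τ' ≈ -8.6180 ∉ [0.1, 0.9) ⇒ out
candidate 9: (m,n)=(-4,-5) → π∥ = -4-5·τ ≈ -12.0902, π⊥ = -4-5·τ' ≈ -0.9098 ∉ [0.1, 0.9) ⇒ out

1, 3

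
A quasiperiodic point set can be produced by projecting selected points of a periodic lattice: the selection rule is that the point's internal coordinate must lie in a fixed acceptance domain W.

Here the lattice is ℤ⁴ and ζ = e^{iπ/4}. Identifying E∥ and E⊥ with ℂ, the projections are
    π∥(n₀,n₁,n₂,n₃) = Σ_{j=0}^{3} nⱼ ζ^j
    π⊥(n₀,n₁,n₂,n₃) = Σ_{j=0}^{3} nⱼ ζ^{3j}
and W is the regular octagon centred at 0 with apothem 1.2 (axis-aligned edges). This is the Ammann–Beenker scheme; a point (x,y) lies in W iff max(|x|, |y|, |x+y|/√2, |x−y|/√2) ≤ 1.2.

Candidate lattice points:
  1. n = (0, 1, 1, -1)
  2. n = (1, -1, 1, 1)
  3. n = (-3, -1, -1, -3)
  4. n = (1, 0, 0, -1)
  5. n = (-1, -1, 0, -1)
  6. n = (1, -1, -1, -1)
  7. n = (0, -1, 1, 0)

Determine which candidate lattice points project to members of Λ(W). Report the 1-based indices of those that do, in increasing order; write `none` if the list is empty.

π⊥(n) = n₀ + n₁ζ³ + n₂ζ⁶ + n₃ζ⁹ where ζ = e^{iπ/4}.
candidate 1: n = (0, 1, 1, -1) → π⊥ ≈ (-1.4142, -1.0000); max(|x|,|y|,|x±y|/√2) = 1.7071 > 1.2 ⇒ ∉ W
candidate 2: n = (1, -1, 1, 1) → π⊥ ≈ (+2.4142, -1.0000); max(|x|,|y|,|x±y|/√2) = 2.4142 > 1.2 ⇒ ∉ W
candidate 3: n = (-3, -1, -1, -3) → π⊥ ≈ (-4.4142, -1.8284); max(|x|,|y|,|x±y|/√2) = 4.4142 > 1.2 ⇒ ∉ W
candidate 4: n = (1, 0, 0, -1) → π⊥ ≈ (+0.2929, -0.7071); max(|x|,|y|,|x±y|/√2) = 0.7071 ≤ 1.2 ⇒ ∈ W
candidate 5: n = (-1, -1, 0, -1) → π⊥ ≈ (-1.0000, -1.4142); max(|x|,|y|,|x±y|/√2) = 1.7071 > 1.2 ⇒ ∉ W
candidate 6: n = (1, -1, -1, -1) → π⊥ ≈ (+1.0000, -0.4142); max(|x|,|y|,|x±y|/√2) = 1.0000 ≤ 1.2 ⇒ ∈ W
candidate 7: n = (0, -1, 1, 0) → π⊥ ≈ (+0.7071, -1.7071); max(|x|,|y|,|x±y|/√2) = 1.7071 > 1.2 ⇒ ∉ W

4, 6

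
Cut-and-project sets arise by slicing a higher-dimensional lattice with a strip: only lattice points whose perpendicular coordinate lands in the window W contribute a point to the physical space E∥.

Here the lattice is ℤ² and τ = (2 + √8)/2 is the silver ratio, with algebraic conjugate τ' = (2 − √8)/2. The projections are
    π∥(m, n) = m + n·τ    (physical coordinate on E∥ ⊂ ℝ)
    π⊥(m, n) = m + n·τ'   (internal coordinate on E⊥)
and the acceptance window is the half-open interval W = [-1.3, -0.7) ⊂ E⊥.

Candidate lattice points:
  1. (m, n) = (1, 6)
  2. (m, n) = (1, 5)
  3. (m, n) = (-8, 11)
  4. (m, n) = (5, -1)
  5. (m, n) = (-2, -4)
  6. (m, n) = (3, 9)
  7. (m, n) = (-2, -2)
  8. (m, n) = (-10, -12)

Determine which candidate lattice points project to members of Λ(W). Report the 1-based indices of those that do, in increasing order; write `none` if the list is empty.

2, 6, 7

Numerically τ ≈ 2.4142 and τ' = −1/τ ≈ -0.4142.
[1] lift (1,6): star map gives -1.4853; window check -1.3 ≤ -1.4853 < -0.7 is false → out
[2] lift (1,5): star map gives -1.0711; window check -1.3 ≤ -1.0711 < -0.7 is true → IN Λ
[3] lift (-8,11): star map gives -12.5563; window check -1.3 ≤ -12.5563 < -0.7 is false → out
[4] lift (5,-1): star map gives 5.4142; window check -1.3 ≤ 5.4142 < -0.7 is false → out
[5] lift (-2,-4): star map gives -0.3431; window check -1.3 ≤ -0.3431 < -0.7 is false → out
[6] lift (3,9): star map gives -0.7279; window check -1.3 ≤ -0.7279 < -0.7 is true → IN Λ
[7] lift (-2,-2): star map gives -1.1716; window check -1.3 ≤ -1.1716 < -0.7 is true → IN Λ
[8] lift (-10,-12): star map gives -5.0294; window check -1.3 ≤ -5.0294 < -0.7 is false → out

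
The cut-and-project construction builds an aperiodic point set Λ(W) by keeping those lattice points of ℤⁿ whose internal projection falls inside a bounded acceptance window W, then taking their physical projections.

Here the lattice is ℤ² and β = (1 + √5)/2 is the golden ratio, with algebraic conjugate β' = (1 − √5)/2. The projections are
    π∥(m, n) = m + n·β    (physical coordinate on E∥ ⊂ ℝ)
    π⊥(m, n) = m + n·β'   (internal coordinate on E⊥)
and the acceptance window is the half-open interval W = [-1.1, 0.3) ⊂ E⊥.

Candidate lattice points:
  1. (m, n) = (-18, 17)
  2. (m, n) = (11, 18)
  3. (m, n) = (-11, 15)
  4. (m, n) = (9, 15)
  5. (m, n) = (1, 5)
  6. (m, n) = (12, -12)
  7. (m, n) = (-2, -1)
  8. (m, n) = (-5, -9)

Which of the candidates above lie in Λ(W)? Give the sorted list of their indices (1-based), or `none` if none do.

Numerically β ≈ 1.6180 and β' = −1/β ≈ -0.6180.
#1 (-18,17): internal coord -18 + (17)·β' = -28.5066; -28.5066 ∉ [-1.1, 0.3) → out
#2 (11,18): internal coord 11 + (18)·β' = -0.1246; -0.1246 ∈ [-1.1, 0.3) → IN Λ
#3 (-11,15): internal coord -11 + (15)·β' = -20.2705; -20.2705 ∉ [-1.1, 0.3) → out
#4 (9,15): internal coord 9 + (15)·β' = -0.2705; -0.2705 ∈ [-1.1, 0.3) → IN Λ
#5 (1,5): internal coord 1 + (5)·β' = -2.0902; -2.0902 ∉ [-1.1, 0.3) → out
#6 (12,-12): internal coord 12 + (-12)·β' = +19.4164; +19.4164 ∉ [-1.1, 0.3) → out
#7 (-2,-1): internal coord -2 + (-1)·β' = -1.3820; -1.3820 ∉ [-1.1, 0.3) → out
#8 (-5,-9): internal coord -5 + (-9)·β' = +0.5623; +0.5623 ∉ [-1.1, 0.3) → out

2, 4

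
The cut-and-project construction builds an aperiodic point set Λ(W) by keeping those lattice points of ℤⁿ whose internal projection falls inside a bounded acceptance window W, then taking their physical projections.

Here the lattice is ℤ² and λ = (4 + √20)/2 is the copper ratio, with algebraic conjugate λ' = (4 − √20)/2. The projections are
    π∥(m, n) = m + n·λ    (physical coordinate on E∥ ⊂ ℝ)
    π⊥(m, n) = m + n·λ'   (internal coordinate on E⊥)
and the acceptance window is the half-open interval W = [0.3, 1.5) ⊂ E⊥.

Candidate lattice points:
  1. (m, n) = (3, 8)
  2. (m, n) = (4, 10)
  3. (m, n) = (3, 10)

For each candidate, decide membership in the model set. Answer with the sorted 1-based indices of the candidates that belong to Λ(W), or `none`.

1, 3

Numerically λ ≈ 4.236068 and λ' = −1/λ ≈ -0.236068.
candidate 1: (m,n)=(3,8) → π∥ = 3+8·λ ≈ 36.888544, π⊥ = 3+8·λ' ≈ 1.111456 ∈ [0.3, 1.5) ⇒ IN Λ
candidate 2: (m,n)=(4,10) → π∥ = 4+10·λ ≈ 46.360680, π⊥ = 4+10·λ' ≈ 1.639320 ∉ [0.3, 1.5) ⇒ out
candidate 3: (m,n)=(3,10) → π∥ = 3+10·λ ≈ 45.360680, π⊥ = 3+10·λ' ≈ 0.639320 ∈ [0.3, 1.5) ⇒ IN Λ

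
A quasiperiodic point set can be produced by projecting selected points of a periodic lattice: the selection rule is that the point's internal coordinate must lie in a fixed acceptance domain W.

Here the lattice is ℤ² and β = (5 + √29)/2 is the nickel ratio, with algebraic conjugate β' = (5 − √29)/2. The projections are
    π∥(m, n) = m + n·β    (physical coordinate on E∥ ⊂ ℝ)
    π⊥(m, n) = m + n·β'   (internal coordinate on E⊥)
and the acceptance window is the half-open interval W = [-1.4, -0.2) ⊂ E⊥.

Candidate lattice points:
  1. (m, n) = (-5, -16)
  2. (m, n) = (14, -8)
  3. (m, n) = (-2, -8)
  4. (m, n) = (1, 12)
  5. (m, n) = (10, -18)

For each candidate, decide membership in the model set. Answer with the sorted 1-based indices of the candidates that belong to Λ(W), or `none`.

3, 4

Numerically β ≈ 5.192582 and β' = −1/β ≈ -0.192582.
candidate 1: (m,n)=(-5,-16) → π∥ = -5-16·β ≈ -88.081318, π⊥ = -5-16·β' ≈ -1.918682 ∉ [-1.4, -0.2) ⇒ out
candidate 2: (m,n)=(14,-8) → π∥ = 14-8·β ≈ -27.540659, π⊥ = 14-8·β' ≈ 15.540659 ∉ [-1.4, -0.2) ⇒ out
candidate 3: (m,n)=(-2,-8) → π∥ = -2-8·β ≈ -43.540659, π⊥ = -2-8·β' ≈ -0.459341 ∈ [-1.4, -0.2) ⇒ IN Λ
candidate 4: (m,n)=(1,12) → π∥ = 1+12·β ≈ 63.310989, π⊥ = 1+12·β' ≈ -1.310989 ∈ [-1.4, -0.2) ⇒ IN Λ
candidate 5: (m,n)=(10,-18) → π∥ = 10-18·β ≈ -83.466483, π⊥ = 10-18·β' ≈ 13.466483 ∉ [-1.4, -0.2) ⇒ out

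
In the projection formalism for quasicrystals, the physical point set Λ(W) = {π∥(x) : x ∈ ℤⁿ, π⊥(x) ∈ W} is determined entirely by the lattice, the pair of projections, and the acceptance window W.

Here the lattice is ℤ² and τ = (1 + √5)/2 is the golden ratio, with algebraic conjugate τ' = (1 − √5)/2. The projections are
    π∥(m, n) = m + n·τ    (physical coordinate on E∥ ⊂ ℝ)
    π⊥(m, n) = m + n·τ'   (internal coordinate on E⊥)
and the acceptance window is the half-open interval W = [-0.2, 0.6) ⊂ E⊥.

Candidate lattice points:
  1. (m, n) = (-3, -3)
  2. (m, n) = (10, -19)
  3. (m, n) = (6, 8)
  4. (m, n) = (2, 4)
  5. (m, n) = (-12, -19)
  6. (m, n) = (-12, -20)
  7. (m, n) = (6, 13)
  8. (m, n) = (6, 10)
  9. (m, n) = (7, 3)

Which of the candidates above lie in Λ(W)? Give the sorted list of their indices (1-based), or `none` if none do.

Numerically τ ≈ 1.61803 and τ' = −1/τ ≈ -0.61803.
[1] lift (-3,-3): star map gives -1.14590; window check -0.2 ≤ -1.14590 < 0.6 is false → out
[2] lift (10,-19): star map gives 21.74265; window check -0.2 ≤ 21.74265 < 0.6 is false → out
[3] lift (6,8): star map gives 1.05573; window check -0.2 ≤ 1.05573 < 0.6 is false → out
[4] lift (2,4): star map gives -0.47214; window check -0.2 ≤ -0.47214 < 0.6 is false → out
[5] lift (-12,-19): star map gives -0.25735; window check -0.2 ≤ -0.25735 < 0.6 is false → out
[6] lift (-12,-20): star map gives 0.36068; window check -0.2 ≤ 0.36068 < 0.6 is true → IN Λ
[7] lift (6,13): star map gives -2.03444; window check -0.2 ≤ -2.03444 < 0.6 is false → out
[8] lift (6,10): star map gives -0.18034; window check -0.2 ≤ -0.18034 < 0.6 is true → IN Λ
[9] lift (7,3): star map gives 5.14590; window check -0.2 ≤ 5.14590 < 0.6 is false → out

6, 8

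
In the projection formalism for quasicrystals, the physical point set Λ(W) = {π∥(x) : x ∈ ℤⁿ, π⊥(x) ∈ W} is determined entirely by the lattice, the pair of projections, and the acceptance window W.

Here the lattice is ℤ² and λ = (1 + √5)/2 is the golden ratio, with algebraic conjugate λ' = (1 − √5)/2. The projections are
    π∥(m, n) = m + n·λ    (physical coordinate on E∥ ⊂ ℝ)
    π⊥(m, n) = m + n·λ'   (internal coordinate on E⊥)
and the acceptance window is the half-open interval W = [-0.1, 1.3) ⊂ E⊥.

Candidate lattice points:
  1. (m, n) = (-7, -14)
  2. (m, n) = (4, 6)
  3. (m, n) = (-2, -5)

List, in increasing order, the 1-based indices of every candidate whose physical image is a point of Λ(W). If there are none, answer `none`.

2, 3

Numerically λ ≈ 1.618034 and λ' = −1/λ ≈ -0.618034.
candidate 1: (m,n)=(-7,-14) → π∥ = -7-14·λ ≈ -29.652476, π⊥ = -7-14·λ' ≈ 1.652476 ∉ [-0.1, 1.3) ⇒ out
candidate 2: (m,n)=(4,6) → π∥ = 4+6·λ ≈ 13.708204, π⊥ = 4+6·λ' ≈ 0.291796 ∈ [-0.1, 1.3) ⇒ IN Λ
candidate 3: (m,n)=(-2,-5) → π∥ = -2-5·λ ≈ -10.090170, π⊥ = -2-5·λ' ≈ 1.090170 ∈ [-0.1, 1.3) ⇒ IN Λ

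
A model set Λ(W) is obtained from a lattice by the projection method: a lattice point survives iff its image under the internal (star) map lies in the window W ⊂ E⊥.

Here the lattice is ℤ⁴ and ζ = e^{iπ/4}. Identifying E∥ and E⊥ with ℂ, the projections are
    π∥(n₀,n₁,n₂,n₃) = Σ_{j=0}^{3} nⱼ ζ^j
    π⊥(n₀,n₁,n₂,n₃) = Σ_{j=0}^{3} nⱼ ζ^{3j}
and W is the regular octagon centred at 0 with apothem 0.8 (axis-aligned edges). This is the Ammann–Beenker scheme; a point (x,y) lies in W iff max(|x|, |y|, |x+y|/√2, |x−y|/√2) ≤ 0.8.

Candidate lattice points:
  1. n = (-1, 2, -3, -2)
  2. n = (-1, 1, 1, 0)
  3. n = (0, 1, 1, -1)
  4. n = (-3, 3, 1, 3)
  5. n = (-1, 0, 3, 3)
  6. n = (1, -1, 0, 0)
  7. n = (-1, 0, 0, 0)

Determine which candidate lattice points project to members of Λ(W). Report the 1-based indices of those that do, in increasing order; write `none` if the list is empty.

none

π⊥(n) = n₀ + n₁ζ³ + n₂ζ⁶ + n₃ζ⁹ where ζ = e^{iπ/4}.
#1 (-1, 2, -3, -2): internal (-3.8284, 3.0000); octagon support 4.8284 vs apothem 0.8 → ∉ W
#2 (-1, 1, 1, 0): internal (-1.7071, -0.2929); octagon support 1.7071 vs apothem 0.8 → ∉ W
#3 (0, 1, 1, -1): internal (-1.4142, -1.0000); octagon support 1.7071 vs apothem 0.8 → ∉ W
#4 (-3, 3, 1, 3): internal (-3.0000, 3.2426); octagon support 4.4142 vs apothem 0.8 → ∉ W
#5 (-1, 0, 3, 3): internal (1.1213, -0.8787); octagon support 1.4142 vs apothem 0.8 → ∉ W
#6 (1, -1, 0, 0): internal (1.7071, -0.7071); octagon support 1.7071 vs apothem 0.8 → ∉ W
#7 (-1, 0, 0, 0): internal (-1.0000, 0.0000); octagon support 1.0000 vs apothem 0.8 → ∉ W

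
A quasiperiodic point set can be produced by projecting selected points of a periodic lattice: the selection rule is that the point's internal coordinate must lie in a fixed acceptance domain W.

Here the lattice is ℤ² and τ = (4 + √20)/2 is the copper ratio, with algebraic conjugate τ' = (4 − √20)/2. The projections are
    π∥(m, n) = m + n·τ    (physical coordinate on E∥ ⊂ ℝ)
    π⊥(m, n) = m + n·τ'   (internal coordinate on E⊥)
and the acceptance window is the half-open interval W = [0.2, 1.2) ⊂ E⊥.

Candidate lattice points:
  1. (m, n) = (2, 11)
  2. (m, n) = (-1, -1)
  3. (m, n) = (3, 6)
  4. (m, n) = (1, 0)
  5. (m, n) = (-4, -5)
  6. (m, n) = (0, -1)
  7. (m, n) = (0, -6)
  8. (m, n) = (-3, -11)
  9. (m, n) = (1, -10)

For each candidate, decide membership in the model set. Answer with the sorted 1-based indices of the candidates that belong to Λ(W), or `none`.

τ' = (4−√20)/2 ≈ -0.2361.
candidate 1: (m,n)=(2,11) → π∥ = 2+11·τ ≈ 48.5967, π⊥ = 2+11·τ' ≈ -0.5967 ∉ [0.2, 1.2) ⇒ out
candidate 2: (m,n)=(-1,-1) → π∥ = -1-1·τ ≈ -5.2361, π⊥ = -1-1·τ' ≈ -0.7639 ∉ [0.2, 1.2) ⇒ out
candidate 3: (m,n)=(3,6) → π∥ = 3+6·τ ≈ 28.4164, π⊥ = 3+6·τ' ≈ 1.5836 ∉ [0.2, 1.2) ⇒ out
candidate 4: (m,n)=(1,0) → π∥ = 1+0·τ ≈ 1.0000, π⊥ = 1+0·τ' ≈ 1.0000 ∈ [0.2, 1.2) ⇒ IN Λ
candidate 5: (m,n)=(-4,-5) → π∥ = -4-5·τ ≈ -25.1803, π⊥ = -4-5·τ' ≈ -2.8197 ∉ [0.2, 1.2) ⇒ out
candidate 6: (m,n)=(0,-1) → π∥ = 0-1·τ ≈ -4.2361, π⊥ = 0-1·τ' ≈ 0.2361 ∈ [0.2, 1.2) ⇒ IN Λ
candidate 7: (m,n)=(0,-6) → π∥ = 0-6·τ ≈ -25.4164, π⊥ = 0-6·τ' ≈ 1.4164 ∉ [0.2, 1.2) ⇒ out
candidate 8: (m,n)=(-3,-11) → π∥ = -3-11·τ ≈ -49.5967, π⊥ = -3-11·τ' ≈ -0.4033 ∉ [0.2, 1.2) ⇒ out
candidate 9: (m,n)=(1,-10) → π∥ = 1-10·τ ≈ -41.3607, π⊥ = 1-10·τ' ≈ 3.3607 ∉ [0.2, 1.2) ⇒ out

4, 6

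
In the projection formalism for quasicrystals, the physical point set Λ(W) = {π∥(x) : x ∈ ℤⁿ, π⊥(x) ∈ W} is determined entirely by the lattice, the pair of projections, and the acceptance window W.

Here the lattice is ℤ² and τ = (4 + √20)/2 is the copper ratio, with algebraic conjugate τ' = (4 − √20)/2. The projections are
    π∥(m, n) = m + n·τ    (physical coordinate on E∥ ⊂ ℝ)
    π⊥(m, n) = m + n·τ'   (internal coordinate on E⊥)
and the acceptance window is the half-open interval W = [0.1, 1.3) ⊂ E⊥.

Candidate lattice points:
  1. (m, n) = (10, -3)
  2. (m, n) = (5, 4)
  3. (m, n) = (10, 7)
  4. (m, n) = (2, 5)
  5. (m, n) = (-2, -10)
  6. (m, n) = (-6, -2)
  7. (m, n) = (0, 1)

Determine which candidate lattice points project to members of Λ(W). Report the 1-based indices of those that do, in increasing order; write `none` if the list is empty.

Compute τ' = (4−√20)/2 = -0.236068, so π⊥(m,n) = m -0.236068·n.
#1 (10,-3): internal coord 10 + (-3)·τ' = +10.708204; +10.708204 ∉ [0.1, 1.3) → out
#2 (5,4): internal coord 5 + (4)·τ' = +4.055728; +4.055728 ∉ [0.1, 1.3) → out
#3 (10,7): internal coord 10 + (7)·τ' = +8.347524; +8.347524 ∉ [0.1, 1.3) → out
#4 (2,5): internal coord 2 + (5)·τ' = +0.819660; +0.819660 ∈ [0.1, 1.3) → IN Λ
#5 (-2,-10): internal coord -2 + (-10)·τ' = +0.360680; +0.360680 ∈ [0.1, 1.3) → IN Λ
#6 (-6,-2): internal coord -6 + (-2)·τ' = -5.527864; -5.527864 ∉ [0.1, 1.3) → out
#7 (0,1): internal coord 0 + (1)·τ' = -0.236068; -0.236068 ∉ [0.1, 1.3) → out

4, 5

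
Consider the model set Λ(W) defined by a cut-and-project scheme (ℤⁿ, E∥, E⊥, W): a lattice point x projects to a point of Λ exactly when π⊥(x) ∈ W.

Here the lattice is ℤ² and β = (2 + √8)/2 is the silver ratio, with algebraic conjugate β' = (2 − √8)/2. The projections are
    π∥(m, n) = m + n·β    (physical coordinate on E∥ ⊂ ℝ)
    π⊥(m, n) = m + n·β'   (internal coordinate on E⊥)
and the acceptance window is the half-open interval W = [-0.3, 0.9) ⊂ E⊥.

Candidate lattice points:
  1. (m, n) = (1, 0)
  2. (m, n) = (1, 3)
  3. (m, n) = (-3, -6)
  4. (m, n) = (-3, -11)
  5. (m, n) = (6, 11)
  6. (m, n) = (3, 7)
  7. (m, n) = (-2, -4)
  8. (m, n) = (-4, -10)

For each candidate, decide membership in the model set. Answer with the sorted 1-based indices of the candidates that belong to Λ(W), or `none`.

β' = (2−√8)/2 ≈ -0.4142.
[1] lift (1,0): star map gives 1.0000; window check -0.3 ≤ 1.0000 < 0.9 is false → out
[2] lift (1,3): star map gives -0.2426; window check -0.3 ≤ -0.2426 < 0.9 is true → IN Λ
[3] lift (-3,-6): star map gives -0.5147; window check -0.3 ≤ -0.5147 < 0.9 is false → out
[4] lift (-3,-11): star map gives 1.5563; window check -0.3 ≤ 1.5563 < 0.9 is false → out
[5] lift (6,11): star map gives 1.4437; window check -0.3 ≤ 1.4437 < 0.9 is false → out
[6] lift (3,7): star map gives 0.1005; window check -0.3 ≤ 0.1005 < 0.9 is true → IN Λ
[7] lift (-2,-4): star map gives -0.3431; window check -0.3 ≤ -0.3431 < 0.9 is false → out
[8] lift (-4,-10): star map gives 0.1421; window check -0.3 ≤ 0.1421 < 0.9 is true → IN Λ

2, 6, 8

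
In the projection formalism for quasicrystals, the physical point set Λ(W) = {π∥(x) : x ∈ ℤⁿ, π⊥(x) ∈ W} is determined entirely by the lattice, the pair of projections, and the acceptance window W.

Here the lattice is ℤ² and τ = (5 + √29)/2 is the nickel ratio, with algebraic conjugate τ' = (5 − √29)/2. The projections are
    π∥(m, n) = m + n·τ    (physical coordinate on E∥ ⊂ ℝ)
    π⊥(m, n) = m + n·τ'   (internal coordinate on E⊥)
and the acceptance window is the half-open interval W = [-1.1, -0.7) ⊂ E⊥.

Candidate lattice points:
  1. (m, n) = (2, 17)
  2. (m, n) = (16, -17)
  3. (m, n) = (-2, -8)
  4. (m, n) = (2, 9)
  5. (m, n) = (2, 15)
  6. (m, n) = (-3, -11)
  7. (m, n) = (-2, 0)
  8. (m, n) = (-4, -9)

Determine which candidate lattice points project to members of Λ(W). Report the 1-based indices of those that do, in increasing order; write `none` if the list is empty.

5, 6

Numerically τ ≈ 5.19258 and τ' = −1/τ ≈ -0.19258.
#1 (2,17): internal coord 2 + (17)·τ' = -1.27390; -1.27390 ∉ [-1.1, -0.7) → out
#2 (16,-17): internal coord 16 + (-17)·τ' = +19.27390; +19.27390 ∉ [-1.1, -0.7) → out
#3 (-2,-8): internal coord -2 + (-8)·τ' = -0.45934; -0.45934 ∉ [-1.1, -0.7) → out
#4 (2,9): internal coord 2 + (9)·τ' = +0.26676; +0.26676 ∉ [-1.1, -0.7) → out
#5 (2,15): internal coord 2 + (15)·τ' = -0.88874; -0.88874 ∈ [-1.1, -0.7) → IN Λ
#6 (-3,-11): internal coord -3 + (-11)·τ' = -0.88159; -0.88159 ∈ [-1.1, -0.7) → IN Λ
#7 (-2,0): internal coord -2 + (0)·τ' = -2.00000; -2.00000 ∉ [-1.1, -0.7) → out
#8 (-4,-9): internal coord -4 + (-9)·τ' = -2.26676; -2.26676 ∉ [-1.1, -0.7) → out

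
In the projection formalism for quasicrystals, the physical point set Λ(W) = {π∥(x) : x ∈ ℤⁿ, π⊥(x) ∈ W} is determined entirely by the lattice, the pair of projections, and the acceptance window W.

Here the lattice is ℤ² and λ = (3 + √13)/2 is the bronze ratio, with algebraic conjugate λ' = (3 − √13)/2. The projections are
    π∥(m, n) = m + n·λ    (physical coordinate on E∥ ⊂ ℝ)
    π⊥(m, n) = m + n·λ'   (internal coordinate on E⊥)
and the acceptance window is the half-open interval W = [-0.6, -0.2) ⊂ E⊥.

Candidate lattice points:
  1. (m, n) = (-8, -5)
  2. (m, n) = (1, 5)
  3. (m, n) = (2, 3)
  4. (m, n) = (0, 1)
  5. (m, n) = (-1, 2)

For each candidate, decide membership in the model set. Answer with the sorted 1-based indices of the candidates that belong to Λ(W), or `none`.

2, 4

Numerically λ ≈ 3.30278 and λ' = −1/λ ≈ -0.30278.
#1 (-8,-5): internal coord -8 + (-5)·λ' = -6.48612; -6.48612 ∉ [-0.6, -0.2) → out
#2 (1,5): internal coord 1 + (5)·λ' = -0.51388; -0.51388 ∈ [-0.6, -0.2) → IN Λ
#3 (2,3): internal coord 2 + (3)·λ' = +1.09167; +1.09167 ∉ [-0.6, -0.2) → out
#4 (0,1): internal coord 0 + (1)·λ' = -0.30278; -0.30278 ∈ [-0.6, -0.2) → IN Λ
#5 (-1,2): internal coord -1 + (2)·λ' = -1.60555; -1.60555 ∉ [-0.6, -0.2) → out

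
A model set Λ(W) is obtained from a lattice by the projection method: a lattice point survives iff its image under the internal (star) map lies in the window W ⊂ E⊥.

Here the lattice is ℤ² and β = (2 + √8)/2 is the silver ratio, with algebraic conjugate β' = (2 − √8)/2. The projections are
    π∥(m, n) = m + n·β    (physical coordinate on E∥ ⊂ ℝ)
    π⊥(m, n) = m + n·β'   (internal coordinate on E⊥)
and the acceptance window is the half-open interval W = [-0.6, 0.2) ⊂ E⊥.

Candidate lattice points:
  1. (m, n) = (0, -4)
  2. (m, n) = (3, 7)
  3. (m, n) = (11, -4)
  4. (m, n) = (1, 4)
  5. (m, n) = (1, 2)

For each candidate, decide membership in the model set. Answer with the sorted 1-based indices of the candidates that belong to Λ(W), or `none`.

2, 5

Compute β' = (2−√8)/2 = -0.414214, so π⊥(m,n) = m -0.414214·n.
#1 (0,-4): internal coord 0 + (-4)·β' = +1.656854; +1.656854 ∉ [-0.6, 0.2) → out
#2 (3,7): internal coord 3 + (7)·β' = +0.100505; +0.100505 ∈ [-0.6, 0.2) → IN Λ
#3 (11,-4): internal coord 11 + (-4)·β' = +12.656854; +12.656854 ∉ [-0.6, 0.2) → out
#4 (1,4): internal coord 1 + (4)·β' = -0.656854; -0.656854 ∉ [-0.6, 0.2) → out
#5 (1,2): internal coord 1 + (2)·β' = +0.171573; +0.171573 ∈ [-0.6, 0.2) → IN Λ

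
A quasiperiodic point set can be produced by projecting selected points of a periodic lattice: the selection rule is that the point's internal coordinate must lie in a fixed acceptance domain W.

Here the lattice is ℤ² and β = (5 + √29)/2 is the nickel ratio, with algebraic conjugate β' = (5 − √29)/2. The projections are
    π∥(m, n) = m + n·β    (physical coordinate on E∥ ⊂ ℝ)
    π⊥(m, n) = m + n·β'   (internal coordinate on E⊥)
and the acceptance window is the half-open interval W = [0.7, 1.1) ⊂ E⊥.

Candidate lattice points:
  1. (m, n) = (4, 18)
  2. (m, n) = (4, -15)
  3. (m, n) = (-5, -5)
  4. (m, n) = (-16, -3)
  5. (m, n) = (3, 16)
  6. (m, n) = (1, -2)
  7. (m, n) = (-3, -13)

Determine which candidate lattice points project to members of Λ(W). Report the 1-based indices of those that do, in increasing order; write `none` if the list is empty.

Compute β' = (5−√29)/2 = -0.19258, so π⊥(m,n) = m -0.19258·n.
#1 (4,18): internal coord 4 + (18)·β' = +0.53352; +0.53352 ∉ [0.7, 1.1) → out
#2 (4,-15): internal coord 4 + (-15)·β' = +6.88874; +6.88874 ∉ [0.7, 1.1) → out
#3 (-5,-5): internal coord -5 + (-5)·β' = -4.03709; -4.03709 ∉ [0.7, 1.1) → out
#4 (-16,-3): internal coord -16 + (-3)·β' = -15.42225; -15.42225 ∉ [0.7, 1.1) → out
#5 (3,16): internal coord 3 + (16)·β' = -0.08132; -0.08132 ∉ [0.7, 1.1) → out
#6 (1,-2): internal coord 1 + (-2)·β' = +1.38516; +1.38516 ∉ [0.7, 1.1) → out
#7 (-3,-13): internal coord -3 + (-13)·β' = -0.49643; -0.49643 ∉ [0.7, 1.1) → out

none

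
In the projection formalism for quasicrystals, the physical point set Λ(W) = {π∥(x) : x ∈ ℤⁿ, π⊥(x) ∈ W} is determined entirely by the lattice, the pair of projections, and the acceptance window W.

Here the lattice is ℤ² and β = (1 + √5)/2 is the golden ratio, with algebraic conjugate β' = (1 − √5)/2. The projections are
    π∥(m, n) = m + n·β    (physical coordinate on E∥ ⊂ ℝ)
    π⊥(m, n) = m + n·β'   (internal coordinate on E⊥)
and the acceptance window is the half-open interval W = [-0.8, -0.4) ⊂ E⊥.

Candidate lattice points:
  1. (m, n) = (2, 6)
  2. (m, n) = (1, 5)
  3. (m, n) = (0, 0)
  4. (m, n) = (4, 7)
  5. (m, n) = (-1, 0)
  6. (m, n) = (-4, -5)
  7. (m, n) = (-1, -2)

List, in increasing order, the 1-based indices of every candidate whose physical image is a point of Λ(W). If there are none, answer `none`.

none

β' = (1−√5)/2 ≈ -0.618034.
candidate 1: (m,n)=(2,6) → π∥ = 2+6·β ≈ 11.708204, π⊥ = 2+6·β' ≈ -1.708204 ∉ [-0.8, -0.4) ⇒ out
candidate 2: (m,n)=(1,5) → π∥ = 1+5·β ≈ 9.090170, π⊥ = 1+5·β' ≈ -2.090170 ∉ [-0.8, -0.4) ⇒ out
candidate 3: (m,n)=(0,0) → π∥ = 0+0·β ≈ 0.000000, π⊥ = 0+0·β' ≈ 0.000000 ∉ [-0.8, -0.4) ⇒ out
candidate 4: (m,n)=(4,7) → π∥ = 4+7·β ≈ 15.326238, π⊥ = 4+7·β' ≈ -0.326238 ∉ [-0.8, -0.4) ⇒ out
candidate 5: (m,n)=(-1,0) → π∥ = -1+0·β ≈ -1.000000, π⊥ = -1+0·β' ≈ -1.000000 ∉ [-0.8, -0.4) ⇒ out
candidate 6: (m,n)=(-4,-5) → π∥ = -4-5·β ≈ -12.090170, π⊥ = -4-5·β' ≈ -0.909830 ∉ [-0.8, -0.4) ⇒ out
candidate 7: (m,n)=(-1,-2) → π∥ = -1-2·β ≈ -4.236068, π⊥ = -1-2·β' ≈ 0.236068 ∉ [-0.8, -0.4) ⇒ out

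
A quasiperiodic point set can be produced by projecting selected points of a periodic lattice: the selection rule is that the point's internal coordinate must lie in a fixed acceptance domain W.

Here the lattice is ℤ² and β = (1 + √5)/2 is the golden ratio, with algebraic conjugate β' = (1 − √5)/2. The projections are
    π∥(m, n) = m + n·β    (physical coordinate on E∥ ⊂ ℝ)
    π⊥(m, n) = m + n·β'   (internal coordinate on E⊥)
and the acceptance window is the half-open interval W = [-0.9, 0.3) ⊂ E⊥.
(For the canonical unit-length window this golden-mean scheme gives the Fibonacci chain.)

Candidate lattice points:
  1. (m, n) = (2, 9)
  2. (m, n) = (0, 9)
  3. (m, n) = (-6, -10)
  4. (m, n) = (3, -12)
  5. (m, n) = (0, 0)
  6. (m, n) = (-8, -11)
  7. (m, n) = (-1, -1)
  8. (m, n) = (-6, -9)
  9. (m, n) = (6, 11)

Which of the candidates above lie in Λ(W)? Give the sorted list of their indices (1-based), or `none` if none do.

3, 5, 7, 8, 9

β' = (1−√5)/2 ≈ -0.6180.
[1] lift (2,9): star map gives -3.5623; window check -0.9 ≤ -3.5623 < 0.3 is false → out
[2] lift (0,9): star map gives -5.5623; window check -0.9 ≤ -5.5623 < 0.3 is false → out
[3] lift (-6,-10): star map gives 0.1803; window check -0.9 ≤ 0.1803 < 0.3 is true → IN Λ
[4] lift (3,-12): star map gives 10.4164; window check -0.9 ≤ 10.4164 < 0.3 is false → out
[5] lift (0,0): star map gives 0.0000; window check -0.9 ≤ 0.0000 < 0.3 is true → IN Λ
[6] lift (-8,-11): star map gives -1.2016; window check -0.9 ≤ -1.2016 < 0.3 is false → out
[7] lift (-1,-1): star map gives -0.3820; window check -0.9 ≤ -0.3820 < 0.3 is true → IN Λ
[8] lift (-6,-9): star map gives -0.4377; window check -0.9 ≤ -0.4377 < 0.3 is true → IN Λ
[9] lift (6,11): star map gives -0.7984; window check -0.9 ≤ -0.7984 < 0.3 is true → IN Λ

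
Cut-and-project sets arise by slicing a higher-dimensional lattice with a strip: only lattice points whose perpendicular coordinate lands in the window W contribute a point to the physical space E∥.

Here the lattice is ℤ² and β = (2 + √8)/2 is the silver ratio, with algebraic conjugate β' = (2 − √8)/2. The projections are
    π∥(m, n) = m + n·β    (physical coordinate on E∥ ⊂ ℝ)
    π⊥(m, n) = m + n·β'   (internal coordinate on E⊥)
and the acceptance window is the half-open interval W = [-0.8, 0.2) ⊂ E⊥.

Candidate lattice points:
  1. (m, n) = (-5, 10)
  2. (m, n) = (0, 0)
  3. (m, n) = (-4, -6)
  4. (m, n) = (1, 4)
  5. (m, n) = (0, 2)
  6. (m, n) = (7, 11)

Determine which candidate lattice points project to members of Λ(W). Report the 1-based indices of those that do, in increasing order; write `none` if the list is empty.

2, 4

Compute β' = (2−√8)/2 = -0.41421, so π⊥(m,n) = m -0.41421·n.
#1 (-5,10): internal coord -5 + (10)·β' = -9.14214; -9.14214 ∉ [-0.8, 0.2) → out
#2 (0,0): internal coord 0 + (0)·β' = +0.00000; +0.00000 ∈ [-0.8, 0.2) → IN Λ
#3 (-4,-6): internal coord -4 + (-6)·β' = -1.51472; -1.51472 ∉ [-0.8, 0.2) → out
#4 (1,4): internal coord 1 + (4)·β' = -0.65685; -0.65685 ∈ [-0.8, 0.2) → IN Λ
#5 (0,2): internal coord 0 + (2)·β' = -0.82843; -0.82843 ∉ [-0.8, 0.2) → out
#6 (7,11): internal coord 7 + (11)·β' = +2.44365; +2.44365 ∉ [-0.8, 0.2) → out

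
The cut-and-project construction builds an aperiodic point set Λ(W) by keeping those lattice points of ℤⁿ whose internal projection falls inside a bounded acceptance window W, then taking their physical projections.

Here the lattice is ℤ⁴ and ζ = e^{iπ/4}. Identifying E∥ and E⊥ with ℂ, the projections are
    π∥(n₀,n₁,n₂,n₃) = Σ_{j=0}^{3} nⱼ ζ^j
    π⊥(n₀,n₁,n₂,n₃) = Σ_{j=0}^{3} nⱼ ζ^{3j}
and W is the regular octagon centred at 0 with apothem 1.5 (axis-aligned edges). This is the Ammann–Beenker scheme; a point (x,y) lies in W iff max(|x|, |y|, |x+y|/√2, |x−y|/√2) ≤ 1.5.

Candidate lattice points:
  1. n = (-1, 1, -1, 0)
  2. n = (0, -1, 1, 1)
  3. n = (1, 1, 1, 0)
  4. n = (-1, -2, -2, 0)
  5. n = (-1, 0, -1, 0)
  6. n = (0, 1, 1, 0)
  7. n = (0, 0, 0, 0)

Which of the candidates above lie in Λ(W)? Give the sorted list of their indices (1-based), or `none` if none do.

With ζ = e^{iπ/4} the internal vectors are ζ^0,ζ^3,ζ^6,ζ^9.
candidate 1: n = (-1, 1, -1, 0) → π⊥ ≈ (-1.70711, +1.70711); max(|x|,|y|,|x±y|/√2) = 2.41421 > 1.5 ⇒ ∉ W
candidate 2: n = (0, -1, 1, 1) → π⊥ ≈ (+1.41421, -1.00000); max(|x|,|y|,|x±y|/√2) = 1.70711 > 1.5 ⇒ ∉ W
candidate 3: n = (1, 1, 1, 0) → π⊥ ≈ (+0.29289, -0.29289); max(|x|,|y|,|x±y|/√2) = 0.41421 ≤ 1.5 ⇒ ∈ W
candidate 4: n = (-1, -2, -2, 0) → π⊥ ≈ (+0.41421, +0.58579); max(|x|,|y|,|x±y|/√2) = 0.70711 ≤ 1.5 ⇒ ∈ W
candidate 5: n = (-1, 0, -1, 0) → π⊥ ≈ (-1.00000, +1.00000); max(|x|,|y|,|x±y|/√2) = 1.41421 ≤ 1.5 ⇒ ∈ W
candidate 6: n = (0, 1, 1, 0) → π⊥ ≈ (-0.70711, -0.29289); max(|x|,|y|,|x±y|/√2) = 0.70711 ≤ 1.5 ⇒ ∈ W
candidate 7: n = (0, 0, 0, 0) → π⊥ ≈ (+0.00000, +0.00000); max(|x|,|y|,|x±y|/√2) = 0.00000 ≤ 1.5 ⇒ ∈ W

3, 4, 5, 6, 7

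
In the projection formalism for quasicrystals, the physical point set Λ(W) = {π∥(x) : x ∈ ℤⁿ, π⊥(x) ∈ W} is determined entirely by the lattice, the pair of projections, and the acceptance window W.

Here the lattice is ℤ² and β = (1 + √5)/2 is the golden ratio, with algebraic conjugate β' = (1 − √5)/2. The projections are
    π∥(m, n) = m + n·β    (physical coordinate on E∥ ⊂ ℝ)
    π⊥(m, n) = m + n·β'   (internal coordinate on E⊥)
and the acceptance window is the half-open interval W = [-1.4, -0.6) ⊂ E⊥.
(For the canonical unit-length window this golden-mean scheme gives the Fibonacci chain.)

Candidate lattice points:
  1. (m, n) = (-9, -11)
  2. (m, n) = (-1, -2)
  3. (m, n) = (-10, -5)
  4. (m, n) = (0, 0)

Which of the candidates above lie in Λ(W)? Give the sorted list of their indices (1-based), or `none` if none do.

none

Compute β' = (1−√5)/2 = -0.6180, so π⊥(m,n) = m -0.6180·n.
[1] lift (-9,-11): star map gives -2.2016; window check -1.4 ≤ -2.2016 < -0.6 is false → out
[2] lift (-1,-2): star map gives 0.2361; window check -1.4 ≤ 0.2361 < -0.6 is false → out
[3] lift (-10,-5): star map gives -6.9098; window check -1.4 ≤ -6.9098 < -0.6 is false → out
[4] lift (0,0): star map gives 0.0000; window check -1.4 ≤ 0.0000 < -0.6 is false → out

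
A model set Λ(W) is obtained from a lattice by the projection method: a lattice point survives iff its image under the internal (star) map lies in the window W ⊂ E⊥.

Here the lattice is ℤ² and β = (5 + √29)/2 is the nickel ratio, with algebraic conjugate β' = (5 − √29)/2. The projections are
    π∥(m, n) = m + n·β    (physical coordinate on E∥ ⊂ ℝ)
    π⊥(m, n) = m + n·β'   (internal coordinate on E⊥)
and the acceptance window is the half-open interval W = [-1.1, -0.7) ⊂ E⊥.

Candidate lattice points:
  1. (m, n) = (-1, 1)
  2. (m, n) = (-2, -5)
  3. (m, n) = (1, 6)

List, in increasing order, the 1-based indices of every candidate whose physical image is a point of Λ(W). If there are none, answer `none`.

2

Compute β' = (5−√29)/2 = -0.1926, so π⊥(m,n) = m -0.1926·n.
[1] lift (-1,1): star map gives -1.1926; window check -1.1 ≤ -1.1926 < -0.7 is false → out
[2] lift (-2,-5): star map gives -1.0371; window check -1.1 ≤ -1.0371 < -0.7 is true → IN Λ
[3] lift (1,6): star map gives -0.1555; window check -1.1 ≤ -0.1555 < -0.7 is false → out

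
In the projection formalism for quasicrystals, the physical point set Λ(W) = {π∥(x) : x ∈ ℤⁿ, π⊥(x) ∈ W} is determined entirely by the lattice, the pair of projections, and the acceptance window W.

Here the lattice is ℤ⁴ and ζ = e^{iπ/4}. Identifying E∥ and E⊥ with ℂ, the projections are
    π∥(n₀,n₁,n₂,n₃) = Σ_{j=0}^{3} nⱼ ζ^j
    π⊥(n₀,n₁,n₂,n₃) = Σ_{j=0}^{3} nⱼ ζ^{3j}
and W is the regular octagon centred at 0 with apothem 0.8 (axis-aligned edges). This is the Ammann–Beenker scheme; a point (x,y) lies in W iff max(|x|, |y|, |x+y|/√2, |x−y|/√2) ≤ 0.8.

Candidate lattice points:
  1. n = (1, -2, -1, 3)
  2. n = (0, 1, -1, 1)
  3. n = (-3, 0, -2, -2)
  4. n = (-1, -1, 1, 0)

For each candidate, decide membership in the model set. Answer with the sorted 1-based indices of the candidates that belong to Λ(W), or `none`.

none

Internal map: ζ^{3j} for j=0..3 gives (1,0), (−√2/2,√2/2), (0,−1), (√2/2,√2/2).
#1 (1, -2, -1, 3): internal (4.53553, 1.70711); octagon support 4.53553 vs apothem 0.8 → ∉ W
#2 (0, 1, -1, 1): internal (0.00000, 2.41421); octagon support 2.41421 vs apothem 0.8 → ∉ W
#3 (-3, 0, -2, -2): internal (-4.41421, 0.58579); octagon support 4.41421 vs apothem 0.8 → ∉ W
#4 (-1, -1, 1, 0): internal (-0.29289, -1.70711); octagon support 1.70711 vs apothem 0.8 → ∉ W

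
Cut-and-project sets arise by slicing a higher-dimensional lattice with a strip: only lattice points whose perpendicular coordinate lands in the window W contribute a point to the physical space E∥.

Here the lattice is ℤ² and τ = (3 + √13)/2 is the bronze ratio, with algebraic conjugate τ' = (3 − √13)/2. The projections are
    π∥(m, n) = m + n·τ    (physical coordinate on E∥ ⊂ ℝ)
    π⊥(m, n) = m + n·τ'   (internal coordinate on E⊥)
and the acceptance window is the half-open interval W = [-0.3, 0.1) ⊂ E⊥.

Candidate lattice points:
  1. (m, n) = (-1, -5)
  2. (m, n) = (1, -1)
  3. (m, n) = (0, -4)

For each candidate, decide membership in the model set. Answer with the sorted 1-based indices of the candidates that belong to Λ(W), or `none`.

none

Compute τ' = (3−√13)/2 = -0.30278, so π⊥(m,n) = m -0.30278·n.
candidate 1: (m,n)=(-1,-5) → π∥ = -1-5·τ ≈ -17.51388, π⊥ = -1-5·τ' ≈ 0.51388 ∉ [-0.3, 0.1) ⇒ out
candidate 2: (m,n)=(1,-1) → π∥ = 1-1·τ ≈ -2.30278, π⊥ = 1-1·τ' ≈ 1.30278 ∉ [-0.3, 0.1) ⇒ out
candidate 3: (m,n)=(0,-4) → π∥ = 0-4·τ ≈ -13.21110, π⊥ = 0-4·τ' ≈ 1.21110 ∉ [-0.3, 0.1) ⇒ out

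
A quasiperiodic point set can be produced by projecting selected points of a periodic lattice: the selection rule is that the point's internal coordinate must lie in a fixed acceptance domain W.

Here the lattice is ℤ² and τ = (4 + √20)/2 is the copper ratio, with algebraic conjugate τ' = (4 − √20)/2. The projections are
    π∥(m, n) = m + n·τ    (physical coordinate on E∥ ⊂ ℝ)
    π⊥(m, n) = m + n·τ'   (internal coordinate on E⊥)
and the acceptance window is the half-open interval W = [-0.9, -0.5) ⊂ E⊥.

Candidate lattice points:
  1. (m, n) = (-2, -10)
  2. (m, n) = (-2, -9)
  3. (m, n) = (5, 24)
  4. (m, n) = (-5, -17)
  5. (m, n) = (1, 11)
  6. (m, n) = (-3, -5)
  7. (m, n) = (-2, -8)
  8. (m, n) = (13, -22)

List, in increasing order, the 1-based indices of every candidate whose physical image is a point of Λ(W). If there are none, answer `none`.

τ' = (4−√20)/2 ≈ -0.2361.
#1 (-2,-10): internal coord -2 + (-10)·τ' = +0.3607; +0.3607 ∉ [-0.9, -0.5) → out
#2 (-2,-9): internal coord -2 + (-9)·τ' = +0.1246; +0.1246 ∉ [-0.9, -0.5) → out
#3 (5,24): internal coord 5 + (24)·τ' = -0.6656; -0.6656 ∈ [-0.9, -0.5) → IN Λ
#4 (-5,-17): internal coord -5 + (-17)·τ' = -0.9868; -0.9868 ∉ [-0.9, -0.5) → out
#5 (1,11): internal coord 1 + (11)·τ' = -1.5967; -1.5967 ∉ [-0.9, -0.5) → out
#6 (-3,-5): internal coord -3 + (-5)·τ' = -1.8197; -1.8197 ∉ [-0.9, -0.5) → out
#7 (-2,-8): internal coord -2 + (-8)·τ' = -0.1115; -0.1115 ∉ [-0.9, -0.5) → out
#8 (13,-22): internal coord 13 + (-22)·τ' = +18.1935; +18.1935 ∉ [-0.9, -0.5) → out

3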